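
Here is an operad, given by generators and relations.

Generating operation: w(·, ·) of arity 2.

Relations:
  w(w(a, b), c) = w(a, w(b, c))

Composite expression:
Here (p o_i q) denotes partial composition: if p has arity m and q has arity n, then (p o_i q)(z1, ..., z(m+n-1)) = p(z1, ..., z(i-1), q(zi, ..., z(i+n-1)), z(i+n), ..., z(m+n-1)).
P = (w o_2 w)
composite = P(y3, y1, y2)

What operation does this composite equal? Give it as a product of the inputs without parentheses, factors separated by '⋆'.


y3 ⋆ y1 ⋆ y2

Under associativity of w, the answer is the y's in reading order.
w(y1, y2) flattens to y1 ⋆ y2
w(y3, w(y1, y2)) flattens to y3 ⋆ y1 ⋆ y2


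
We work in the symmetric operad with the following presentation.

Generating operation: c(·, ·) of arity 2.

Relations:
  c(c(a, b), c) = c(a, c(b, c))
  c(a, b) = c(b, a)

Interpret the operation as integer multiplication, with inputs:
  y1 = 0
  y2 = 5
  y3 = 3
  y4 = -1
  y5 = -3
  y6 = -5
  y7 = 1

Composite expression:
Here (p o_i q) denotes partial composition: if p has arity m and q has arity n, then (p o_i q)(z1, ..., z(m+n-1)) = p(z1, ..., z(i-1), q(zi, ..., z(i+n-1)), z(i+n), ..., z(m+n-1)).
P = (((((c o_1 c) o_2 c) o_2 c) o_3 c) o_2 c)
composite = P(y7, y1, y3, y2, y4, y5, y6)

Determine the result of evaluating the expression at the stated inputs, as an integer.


c(y1, y3) = 0
c(y2, y4) = -5
c(c(y1, y3), c(y2, y4)) = 0
c(c(c(y1, y3), c(y2, y4)), y5) = 0
c(y7, c(c(c(y1, y3), c(y2, y4)), y5)) = 0
c(c(y7, c(c(c(y1, y3), c(y2, y4)), y5)), y6) = 0

0


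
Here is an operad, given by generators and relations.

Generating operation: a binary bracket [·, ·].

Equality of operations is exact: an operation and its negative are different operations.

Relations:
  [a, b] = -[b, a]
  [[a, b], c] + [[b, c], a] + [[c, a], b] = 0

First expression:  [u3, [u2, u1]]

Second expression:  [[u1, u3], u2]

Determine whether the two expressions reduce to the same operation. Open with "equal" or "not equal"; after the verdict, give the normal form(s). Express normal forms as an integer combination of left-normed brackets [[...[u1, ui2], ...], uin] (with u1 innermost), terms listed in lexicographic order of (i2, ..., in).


not equal; first: [[u1, u2], u3]; second: [[u1, u3], u2]


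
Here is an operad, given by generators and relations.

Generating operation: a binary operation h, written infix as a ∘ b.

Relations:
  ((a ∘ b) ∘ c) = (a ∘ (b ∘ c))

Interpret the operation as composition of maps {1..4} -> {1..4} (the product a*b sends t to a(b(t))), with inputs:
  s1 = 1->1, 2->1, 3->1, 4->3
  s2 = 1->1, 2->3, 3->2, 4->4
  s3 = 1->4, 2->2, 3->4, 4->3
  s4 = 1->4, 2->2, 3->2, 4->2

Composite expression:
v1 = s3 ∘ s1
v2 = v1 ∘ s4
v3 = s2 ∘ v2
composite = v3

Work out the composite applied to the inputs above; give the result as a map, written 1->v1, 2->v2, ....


1->4, 2->4, 3->4, 4->4

(s3 ∘ s1) = 1->4, 2->4, 3->4, 4->4
((s3 ∘ s1) ∘ s4) = 1->4, 2->4, 3->4, 4->4
(s2 ∘ ((s3 ∘ s1) ∘ s4)) = 1->4, 2->4, 3->4, 4->4


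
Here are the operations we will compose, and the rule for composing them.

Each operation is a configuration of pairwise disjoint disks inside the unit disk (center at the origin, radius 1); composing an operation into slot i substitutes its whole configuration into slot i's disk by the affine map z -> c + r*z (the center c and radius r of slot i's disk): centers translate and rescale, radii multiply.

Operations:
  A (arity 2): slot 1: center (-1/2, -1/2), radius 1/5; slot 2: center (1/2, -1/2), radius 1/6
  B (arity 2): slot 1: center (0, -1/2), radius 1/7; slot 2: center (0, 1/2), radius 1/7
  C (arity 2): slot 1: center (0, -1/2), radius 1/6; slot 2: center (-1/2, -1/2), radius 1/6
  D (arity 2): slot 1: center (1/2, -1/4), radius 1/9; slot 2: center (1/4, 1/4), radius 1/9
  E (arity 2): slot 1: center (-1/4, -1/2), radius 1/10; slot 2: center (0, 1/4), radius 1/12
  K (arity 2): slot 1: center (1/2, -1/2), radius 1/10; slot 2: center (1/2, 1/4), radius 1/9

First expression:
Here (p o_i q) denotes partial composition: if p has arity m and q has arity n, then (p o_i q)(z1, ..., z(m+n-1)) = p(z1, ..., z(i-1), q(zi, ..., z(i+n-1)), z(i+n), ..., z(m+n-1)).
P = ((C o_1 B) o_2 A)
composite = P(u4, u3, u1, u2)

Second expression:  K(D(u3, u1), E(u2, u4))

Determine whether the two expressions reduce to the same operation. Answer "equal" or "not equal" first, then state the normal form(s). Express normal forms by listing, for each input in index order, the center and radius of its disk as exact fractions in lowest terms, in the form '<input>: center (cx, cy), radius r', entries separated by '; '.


not equal — first u1: center (1/84, -3/7), radius 1/252; u2: center (-1/2, -1/2), radius 1/6; u3: center (-1/84, -3/7), radius 1/210; u4: center (0, -7/12), radius 1/42, second u1: center (21/40, -19/40), radius 1/90; u2: center (17/36, 7/36), radius 1/90; u3: center (11/20, -21/40), radius 1/90; u4: center (1/2, 5/18), radius 1/108

Reducing the first expression gives u1: center (1/84, -3/7), radius 1/252; u2: center (-1/2, -1/2), radius 1/6; u3: center (-1/84, -3/7), radius 1/210; u4: center (0, -7/12), radius 1/42
Reducing the second expression gives u1: center (21/40, -19/40), radius 1/90; u2: center (17/36, 7/36), radius 1/90; u3: center (11/20, -21/40), radius 1/90; u4: center (1/2, 5/18), radius 1/108
They disagree, so not equal.


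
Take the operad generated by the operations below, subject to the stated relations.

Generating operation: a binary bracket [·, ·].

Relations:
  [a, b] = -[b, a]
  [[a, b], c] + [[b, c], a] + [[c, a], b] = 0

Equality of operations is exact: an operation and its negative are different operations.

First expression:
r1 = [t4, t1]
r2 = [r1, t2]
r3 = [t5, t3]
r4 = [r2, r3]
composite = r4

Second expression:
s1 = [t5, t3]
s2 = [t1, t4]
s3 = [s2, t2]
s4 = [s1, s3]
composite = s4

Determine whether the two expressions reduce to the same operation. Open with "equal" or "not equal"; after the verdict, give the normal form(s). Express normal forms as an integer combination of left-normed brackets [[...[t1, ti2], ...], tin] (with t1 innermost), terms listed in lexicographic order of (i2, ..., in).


The first expression, normalized: [[[[t1, t4], t2], t3], t5] - [[[[t1, t4], t2], t5], t3]
The second expression, normalized: [[[[t1, t4], t2], t3], t5] - [[[[t1, t4], t2], t5], t3]
The forms coincide; equal.

equal — both sides give [[[[t1, t4], t2], t3], t5] - [[[[t1, t4], t2], t5], t3]


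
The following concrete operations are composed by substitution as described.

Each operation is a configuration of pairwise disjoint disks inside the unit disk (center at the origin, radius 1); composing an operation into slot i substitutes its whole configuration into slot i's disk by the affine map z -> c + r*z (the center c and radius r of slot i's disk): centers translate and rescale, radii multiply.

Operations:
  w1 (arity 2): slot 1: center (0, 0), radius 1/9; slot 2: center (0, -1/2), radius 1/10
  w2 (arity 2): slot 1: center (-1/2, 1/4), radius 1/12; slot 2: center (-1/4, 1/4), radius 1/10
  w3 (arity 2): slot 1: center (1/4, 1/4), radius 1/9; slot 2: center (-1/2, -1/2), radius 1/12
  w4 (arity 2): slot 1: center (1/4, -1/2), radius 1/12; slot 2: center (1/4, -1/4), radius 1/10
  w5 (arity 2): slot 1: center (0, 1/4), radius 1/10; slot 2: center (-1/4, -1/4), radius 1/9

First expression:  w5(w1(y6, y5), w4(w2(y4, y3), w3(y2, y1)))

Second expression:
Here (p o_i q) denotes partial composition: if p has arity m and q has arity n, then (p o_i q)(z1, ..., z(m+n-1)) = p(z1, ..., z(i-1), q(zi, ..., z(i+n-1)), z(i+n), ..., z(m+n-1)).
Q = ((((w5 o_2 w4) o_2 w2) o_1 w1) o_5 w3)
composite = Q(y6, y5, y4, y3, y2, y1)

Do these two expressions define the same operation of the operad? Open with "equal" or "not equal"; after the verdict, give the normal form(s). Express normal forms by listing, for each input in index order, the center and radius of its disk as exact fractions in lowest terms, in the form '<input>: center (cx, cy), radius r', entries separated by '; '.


equal: each reduces to y1: center (-41/180, -17/60), radius 1/1080; y2: center (-79/360, -11/40), radius 1/810; y3: center (-97/432, -131/432), radius 1/1080; y4: center (-49/216, -131/432), radius 1/1296; y5: center (0, 1/5), radius 1/100; y6: center (0, 1/4), radius 1/90

Reducing the first expression gives y1: center (-41/180, -17/60), radius 1/1080; y2: center (-79/360, -11/40), radius 1/810; y3: center (-97/432, -131/432), radius 1/1080; y4: center (-49/216, -131/432), radius 1/1296; y5: center (0, 1/5), radius 1/100; y6: center (0, 1/4), radius 1/90
Reducing the second expression gives y1: center (-41/180, -17/60), radius 1/1080; y2: center (-79/360, -11/40), radius 1/810; y3: center (-97/432, -131/432), radius 1/1080; y4: center (-49/216, -131/432), radius 1/1296; y5: center (0, 1/5), radius 1/100; y6: center (0, 1/4), radius 1/90
Identical normal forms: equal.


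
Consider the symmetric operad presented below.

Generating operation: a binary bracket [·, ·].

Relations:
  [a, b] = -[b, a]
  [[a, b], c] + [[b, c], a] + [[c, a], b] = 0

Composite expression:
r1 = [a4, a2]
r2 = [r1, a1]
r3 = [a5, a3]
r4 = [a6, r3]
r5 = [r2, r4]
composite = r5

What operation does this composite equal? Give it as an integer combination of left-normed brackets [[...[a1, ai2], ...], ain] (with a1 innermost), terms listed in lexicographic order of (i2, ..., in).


[[[[[a1, a2], a4], a3], a5], a6] - [[[[[a1, a2], a4], a5], a3], a6] - [[[[[a1, a2], a4], a6], a3], a5] + [[[[[a1, a2], a4], a6], a5], a3] - [[[[[a1, a4], a2], a3], a5], a6] + [[[[[a1, a4], a2], a5], a3], a6] + [[[[[a1, a4], a2], a6], a3], a5] - [[[[[a1, a4], a2], a6], a5], a3]

In the tensor algebra, words opening a1 carry the a1-anchored form.
Composite bracket: [[[a4, a2], a1], [a6, [a5, a3]]]
The bracket unfolds into 32 signed words via [a, b] = ab - ba (2^5 = 32).
The a1-initial words carry the normal form:
  sign of a1a2a4a3a5a6 is +1, so it contributes +[[[[[a1, a2], a4], a3], a5], a6]
  sign of a1a2a4a5a3a6 is -1, so it contributes -[[[[[a1, a2], a4], a5], a3], a6]
  sign of a1a2a4a6a3a5 is -1, so it contributes -[[[[[a1, a2], a4], a6], a3], a5]
  sign of a1a2a4a6a5a3 is +1, so it contributes +[[[[[a1, a2], a4], a6], a5], a3]
  sign of a1a4a2a3a5a6 is -1, so it contributes -[[[[[a1, a4], a2], a3], a5], a6]
  sign of a1a4a2a5a3a6 is +1, so it contributes +[[[[[a1, a4], a2], a5], a3], a6]
  sign of a1a4a2a6a3a5 is +1, so it contributes +[[[[[a1, a4], a2], a6], a3], a5]
  sign of a1a4a2a6a5a3 is -1, so it contributes -[[[[[a1, a4], a2], a6], a5], a3]


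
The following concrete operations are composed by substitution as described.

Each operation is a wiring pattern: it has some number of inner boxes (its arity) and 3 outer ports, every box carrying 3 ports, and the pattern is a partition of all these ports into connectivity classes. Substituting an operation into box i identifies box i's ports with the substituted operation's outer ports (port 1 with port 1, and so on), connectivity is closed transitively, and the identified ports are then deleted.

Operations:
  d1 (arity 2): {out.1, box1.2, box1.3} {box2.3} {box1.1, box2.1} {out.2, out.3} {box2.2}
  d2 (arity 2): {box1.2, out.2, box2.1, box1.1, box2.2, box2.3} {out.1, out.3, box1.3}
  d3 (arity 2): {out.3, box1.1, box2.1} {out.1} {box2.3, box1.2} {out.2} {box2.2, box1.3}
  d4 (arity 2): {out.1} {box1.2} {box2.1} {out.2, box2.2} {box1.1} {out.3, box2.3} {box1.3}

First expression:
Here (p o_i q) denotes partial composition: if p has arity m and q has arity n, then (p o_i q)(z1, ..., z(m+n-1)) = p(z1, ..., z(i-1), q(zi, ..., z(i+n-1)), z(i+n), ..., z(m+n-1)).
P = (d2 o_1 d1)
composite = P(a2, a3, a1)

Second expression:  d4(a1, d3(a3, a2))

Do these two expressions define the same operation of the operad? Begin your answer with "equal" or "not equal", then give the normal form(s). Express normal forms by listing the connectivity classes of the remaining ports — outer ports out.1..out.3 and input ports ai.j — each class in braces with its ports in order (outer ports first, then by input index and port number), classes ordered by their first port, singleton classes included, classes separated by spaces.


not equal: they reduce to {out.1, out.2, out.3, a1.1, a1.2, a1.3, a2.2, a2.3} {a2.1, a3.1} {a3.2} {a3.3} and {out.1} {out.2} {out.3, a2.1, a3.1} {a1.1} {a1.2} {a1.3} {a2.2, a3.3} {a2.3, a3.2}

Normal form of the first expression: {out.1, out.2, out.3, a1.1, a1.2, a1.3, a2.2, a2.3} {a2.1, a3.1} {a3.2} {a3.3}
Normal form of the second expression: {out.1} {out.2} {out.3, a2.1, a3.1} {a1.1} {a1.2} {a1.3} {a2.2, a3.3} {a2.3, a3.2}
The forms do not match — not equal.


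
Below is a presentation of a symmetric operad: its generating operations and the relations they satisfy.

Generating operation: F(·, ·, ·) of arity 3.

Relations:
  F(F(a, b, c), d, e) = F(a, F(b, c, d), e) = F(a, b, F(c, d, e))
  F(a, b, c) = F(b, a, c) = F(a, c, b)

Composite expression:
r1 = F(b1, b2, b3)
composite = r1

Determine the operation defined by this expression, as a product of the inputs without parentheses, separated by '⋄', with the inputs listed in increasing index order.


Both nesting and order wash out for F; what remains is which b's occur.
F(b1, b2, b3) linearizes to b1 ⋄ b2 ⋄ b3
rearranged into index order: b1 ⋄ b2 ⋄ b3

b1 ⋄ b2 ⋄ b3


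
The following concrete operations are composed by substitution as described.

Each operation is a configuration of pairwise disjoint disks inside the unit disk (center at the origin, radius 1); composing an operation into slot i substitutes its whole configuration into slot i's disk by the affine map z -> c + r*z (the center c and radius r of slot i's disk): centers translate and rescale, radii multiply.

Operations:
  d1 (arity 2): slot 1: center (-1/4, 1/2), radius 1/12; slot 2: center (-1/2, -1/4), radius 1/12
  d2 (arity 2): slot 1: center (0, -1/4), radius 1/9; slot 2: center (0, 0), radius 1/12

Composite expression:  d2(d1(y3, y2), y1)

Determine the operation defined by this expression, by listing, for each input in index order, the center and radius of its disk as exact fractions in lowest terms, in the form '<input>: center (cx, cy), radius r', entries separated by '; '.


y1: center (0, 0), radius 1/12; y2: center (-1/18, -5/18), radius 1/108; y3: center (-1/36, -7/36), radius 1/108

Nesting under d2 composes maps z -> c + r*z down each y-path.
y3: after 2 affine steps, its disk has center (-1/36, -7/36), radius 1/108
y2: after 2 affine steps, its disk has center (-1/18, -5/18), radius 1/108
y1: after 1 affine step, its disk has center (0, 0), radius 1/12


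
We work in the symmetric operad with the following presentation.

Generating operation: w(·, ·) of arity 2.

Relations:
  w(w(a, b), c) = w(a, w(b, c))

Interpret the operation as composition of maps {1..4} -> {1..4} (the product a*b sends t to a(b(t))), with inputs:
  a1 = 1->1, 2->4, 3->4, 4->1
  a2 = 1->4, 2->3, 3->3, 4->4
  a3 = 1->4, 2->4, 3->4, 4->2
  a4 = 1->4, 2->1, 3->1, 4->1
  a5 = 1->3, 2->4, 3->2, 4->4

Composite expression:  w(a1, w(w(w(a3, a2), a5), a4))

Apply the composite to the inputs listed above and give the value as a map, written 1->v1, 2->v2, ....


1->4, 2->1, 3->1, 4->1

w(a3, a2) = 1->2, 2->4, 3->4, 4->2
w(w(a3, a2), a5) = 1->4, 2->2, 3->4, 4->2
w(w(w(a3, a2), a5), a4) = 1->2, 2->4, 3->4, 4->4
w(a1, w(w(w(a3, a2), a5), a4)) = 1->4, 2->1, 3->1, 4->1


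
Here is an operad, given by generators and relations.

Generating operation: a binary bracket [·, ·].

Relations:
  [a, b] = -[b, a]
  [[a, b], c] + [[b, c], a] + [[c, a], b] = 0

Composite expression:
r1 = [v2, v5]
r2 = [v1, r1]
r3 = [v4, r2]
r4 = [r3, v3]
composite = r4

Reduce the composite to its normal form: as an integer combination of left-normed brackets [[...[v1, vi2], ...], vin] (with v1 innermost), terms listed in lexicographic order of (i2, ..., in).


-[[[[v1, v2], v5], v4], v3] + [[[[v1, v5], v2], v4], v3]

Antisymmetry and Jacobi reduce to v1-anchored left-normed brackets.
Composite bracket: [[v4, [v1, [v2, v5]]], v3]
Each bracket splits as ab - ba, giving 16 signed words (2^4 = 16).
Keep just the words that open with v1:
  v1v2v5v4v3 appears with sign -1, giving the term -[[[[v1, v2], v5], v4], v3]
  v1v5v2v4v3 appears with sign +1, giving the term +[[[[v1, v5], v2], v4], v3]


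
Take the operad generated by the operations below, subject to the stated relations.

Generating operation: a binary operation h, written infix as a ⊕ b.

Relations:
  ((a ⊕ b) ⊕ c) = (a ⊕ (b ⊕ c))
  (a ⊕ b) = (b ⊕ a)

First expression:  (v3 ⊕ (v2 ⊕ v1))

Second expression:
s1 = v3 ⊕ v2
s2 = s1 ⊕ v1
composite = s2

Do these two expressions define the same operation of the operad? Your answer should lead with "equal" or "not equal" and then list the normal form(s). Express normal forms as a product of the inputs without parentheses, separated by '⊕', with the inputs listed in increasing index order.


equal; both compose to v1 ⊕ v2 ⊕ v3


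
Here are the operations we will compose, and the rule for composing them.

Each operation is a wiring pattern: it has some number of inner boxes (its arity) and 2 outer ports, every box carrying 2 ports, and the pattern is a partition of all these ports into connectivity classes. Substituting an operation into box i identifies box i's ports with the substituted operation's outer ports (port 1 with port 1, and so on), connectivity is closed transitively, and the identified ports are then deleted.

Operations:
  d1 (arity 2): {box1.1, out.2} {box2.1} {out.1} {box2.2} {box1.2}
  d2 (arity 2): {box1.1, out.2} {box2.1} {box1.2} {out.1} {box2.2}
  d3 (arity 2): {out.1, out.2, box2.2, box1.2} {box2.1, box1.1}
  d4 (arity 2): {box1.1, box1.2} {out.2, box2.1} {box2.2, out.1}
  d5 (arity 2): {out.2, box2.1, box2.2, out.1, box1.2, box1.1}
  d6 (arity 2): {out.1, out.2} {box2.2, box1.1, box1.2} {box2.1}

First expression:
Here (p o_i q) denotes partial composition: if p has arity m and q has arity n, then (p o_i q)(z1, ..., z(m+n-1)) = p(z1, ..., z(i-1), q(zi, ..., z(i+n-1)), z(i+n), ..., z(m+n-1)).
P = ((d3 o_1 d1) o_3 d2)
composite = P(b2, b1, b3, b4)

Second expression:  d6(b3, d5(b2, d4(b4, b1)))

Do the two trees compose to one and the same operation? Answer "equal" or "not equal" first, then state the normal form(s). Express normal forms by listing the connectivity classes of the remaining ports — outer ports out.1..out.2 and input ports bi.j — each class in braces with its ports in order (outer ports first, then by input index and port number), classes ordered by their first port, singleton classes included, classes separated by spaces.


not equal — first {out.1, out.2, b2.1, b3.1} {b1.1} {b1.2} {b2.2} {b3.2} {b4.1} {b4.2}, second {out.1, out.2} {b1.1, b1.2, b2.1, b2.2, b3.1, b3.2} {b4.1, b4.2}


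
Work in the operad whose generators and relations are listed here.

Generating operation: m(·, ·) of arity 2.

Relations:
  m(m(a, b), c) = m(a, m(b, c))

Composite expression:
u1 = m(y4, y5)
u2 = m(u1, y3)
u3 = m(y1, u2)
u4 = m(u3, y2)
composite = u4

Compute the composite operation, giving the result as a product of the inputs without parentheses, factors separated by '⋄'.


y1 ⋄ y4 ⋄ y5 ⋄ y3 ⋄ y2


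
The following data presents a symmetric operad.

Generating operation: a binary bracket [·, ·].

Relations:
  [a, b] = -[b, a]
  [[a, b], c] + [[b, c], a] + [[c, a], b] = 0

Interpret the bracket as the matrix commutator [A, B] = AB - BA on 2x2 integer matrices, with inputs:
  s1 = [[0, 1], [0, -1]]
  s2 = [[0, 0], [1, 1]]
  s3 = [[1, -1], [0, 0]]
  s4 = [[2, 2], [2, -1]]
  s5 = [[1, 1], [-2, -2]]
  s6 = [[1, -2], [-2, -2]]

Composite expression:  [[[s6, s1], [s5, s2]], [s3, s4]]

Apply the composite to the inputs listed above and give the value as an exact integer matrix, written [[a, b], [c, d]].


[[12, -54], [-12, -12]]


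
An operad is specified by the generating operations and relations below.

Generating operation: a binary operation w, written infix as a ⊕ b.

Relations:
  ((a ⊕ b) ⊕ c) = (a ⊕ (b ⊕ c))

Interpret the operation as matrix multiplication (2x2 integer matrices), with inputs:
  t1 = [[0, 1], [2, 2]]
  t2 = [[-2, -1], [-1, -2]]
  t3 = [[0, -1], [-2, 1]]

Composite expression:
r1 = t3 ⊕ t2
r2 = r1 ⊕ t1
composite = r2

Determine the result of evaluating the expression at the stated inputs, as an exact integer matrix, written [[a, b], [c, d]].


[[4, 5], [0, 3]]

(t3 ⊕ t2) = [[1, 2], [3, 0]]
((t3 ⊕ t2) ⊕ t1) = [[4, 5], [0, 3]]


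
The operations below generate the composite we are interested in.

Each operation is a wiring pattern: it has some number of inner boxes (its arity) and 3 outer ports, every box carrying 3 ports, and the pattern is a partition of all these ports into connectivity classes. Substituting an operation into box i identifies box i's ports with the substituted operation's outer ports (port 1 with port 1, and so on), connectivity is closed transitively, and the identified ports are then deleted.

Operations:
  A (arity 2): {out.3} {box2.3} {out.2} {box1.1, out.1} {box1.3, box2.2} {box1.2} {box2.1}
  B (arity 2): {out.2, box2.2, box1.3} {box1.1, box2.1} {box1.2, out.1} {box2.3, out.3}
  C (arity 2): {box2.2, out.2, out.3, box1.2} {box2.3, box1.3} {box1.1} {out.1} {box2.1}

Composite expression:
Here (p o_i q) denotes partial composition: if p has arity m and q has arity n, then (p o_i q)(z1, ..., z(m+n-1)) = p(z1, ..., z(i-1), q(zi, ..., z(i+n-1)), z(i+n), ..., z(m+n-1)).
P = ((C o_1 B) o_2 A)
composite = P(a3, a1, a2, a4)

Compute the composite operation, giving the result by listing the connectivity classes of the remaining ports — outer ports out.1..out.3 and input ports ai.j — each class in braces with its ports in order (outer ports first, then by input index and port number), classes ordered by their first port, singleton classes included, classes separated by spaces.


Reachability decides: close wires over C-identified ports.
after A, the pattern on (a1, a2) reads {out.1, a1.1} {out.2} {out.3} {a1.2} {a1.3, a2.2} {a2.1} {a2.3} (out.j = its outer ports)
after B, the pattern on (a3, a1, a2) reads {out.1, a3.2} {out.2, a3.3} {out.3} {a1.1, a3.1} {a1.2} {a1.3, a2.2} {a2.1} {a2.3} (out.j = its outer ports)
after C, the pattern on (a3, a1, a2, a4) reads {out.1} {out.2, out.3, a3.3, a4.2} {a1.1, a3.1} {a1.2} {a1.3, a2.2} {a2.1} {a2.3} {a3.2} {a4.1} {a4.3} (out.j = its outer ports)

{out.1} {out.2, out.3, a3.3, a4.2} {a1.1, a3.1} {a1.2} {a1.3, a2.2} {a2.1} {a2.3} {a3.2} {a4.1} {a4.3}


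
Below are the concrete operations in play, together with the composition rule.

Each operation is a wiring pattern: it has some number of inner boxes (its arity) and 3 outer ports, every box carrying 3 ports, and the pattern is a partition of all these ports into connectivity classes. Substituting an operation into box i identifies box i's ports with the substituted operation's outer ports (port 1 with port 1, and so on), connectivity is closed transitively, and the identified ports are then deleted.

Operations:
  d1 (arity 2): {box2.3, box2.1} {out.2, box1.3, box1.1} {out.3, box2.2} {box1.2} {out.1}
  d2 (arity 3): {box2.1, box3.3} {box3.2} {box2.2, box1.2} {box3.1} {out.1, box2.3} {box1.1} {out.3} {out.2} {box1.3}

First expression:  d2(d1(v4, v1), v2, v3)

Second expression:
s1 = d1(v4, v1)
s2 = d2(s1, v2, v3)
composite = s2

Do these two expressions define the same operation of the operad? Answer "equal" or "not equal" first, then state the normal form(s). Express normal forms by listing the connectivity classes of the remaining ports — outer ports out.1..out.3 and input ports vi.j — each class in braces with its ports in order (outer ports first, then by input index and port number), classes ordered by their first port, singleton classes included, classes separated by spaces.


Normal form of the first expression: {out.1, v2.3} {out.2} {out.3} {v1.1, v1.3} {v1.2} {v2.1, v3.3} {v2.2, v4.1, v4.3} {v3.1} {v3.2} {v4.2}
Normal form of the second expression: {out.1, v2.3} {out.2} {out.3} {v1.1, v1.3} {v1.2} {v2.1, v3.3} {v2.2, v4.1, v4.3} {v3.1} {v3.2} {v4.2}
Same normal form: equal.

equal; the common form is {out.1, v2.3} {out.2} {out.3} {v1.1, v1.3} {v1.2} {v2.1, v3.3} {v2.2, v4.1, v4.3} {v3.1} {v3.2} {v4.2}


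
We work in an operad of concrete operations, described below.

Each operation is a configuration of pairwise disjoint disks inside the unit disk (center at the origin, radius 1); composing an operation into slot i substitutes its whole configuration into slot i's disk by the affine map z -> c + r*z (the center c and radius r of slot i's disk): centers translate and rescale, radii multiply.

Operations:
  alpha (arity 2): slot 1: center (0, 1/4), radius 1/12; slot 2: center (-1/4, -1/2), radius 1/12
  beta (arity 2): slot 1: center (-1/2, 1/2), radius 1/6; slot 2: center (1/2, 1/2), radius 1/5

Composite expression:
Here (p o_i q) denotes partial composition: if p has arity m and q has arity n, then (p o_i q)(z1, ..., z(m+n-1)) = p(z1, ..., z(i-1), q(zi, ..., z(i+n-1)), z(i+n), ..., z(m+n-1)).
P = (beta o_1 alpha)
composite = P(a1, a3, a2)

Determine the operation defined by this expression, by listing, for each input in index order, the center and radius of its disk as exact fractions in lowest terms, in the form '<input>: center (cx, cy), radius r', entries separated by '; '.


Affine substitution under beta: radii multiply and a-centers shift.
input a1: composing its 2 substitution steps yields center (-1/2, 13/24), radius 1/72
input a3: composing its 2 substitution steps yields center (-13/24, 5/12), radius 1/72
input a2: composing its 1 substitution step yields center (1/2, 1/2), radius 1/5

a1: center (-1/2, 13/24), radius 1/72; a2: center (1/2, 1/2), radius 1/5; a3: center (-13/24, 5/12), radius 1/72


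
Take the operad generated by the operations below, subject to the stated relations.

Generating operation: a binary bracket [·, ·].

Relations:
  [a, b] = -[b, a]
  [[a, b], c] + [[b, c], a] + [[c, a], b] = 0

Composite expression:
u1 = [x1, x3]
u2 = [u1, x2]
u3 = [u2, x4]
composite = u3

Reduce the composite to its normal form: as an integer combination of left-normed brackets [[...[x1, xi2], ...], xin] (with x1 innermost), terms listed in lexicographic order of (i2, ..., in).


[[[x1, x3], x2], x4]

Left-normed coefficients sit on the x1-initial expansion words.
Composite bracket: [[[x1, x3], x2], x4]
Each bracket splits as ab - ba, giving 8 signed words (2^3 = 8).
The x1-initial words carry the normal form:
  x1x3x2x4 (sign +1) contributes +[[[x1, x3], x2], x4]


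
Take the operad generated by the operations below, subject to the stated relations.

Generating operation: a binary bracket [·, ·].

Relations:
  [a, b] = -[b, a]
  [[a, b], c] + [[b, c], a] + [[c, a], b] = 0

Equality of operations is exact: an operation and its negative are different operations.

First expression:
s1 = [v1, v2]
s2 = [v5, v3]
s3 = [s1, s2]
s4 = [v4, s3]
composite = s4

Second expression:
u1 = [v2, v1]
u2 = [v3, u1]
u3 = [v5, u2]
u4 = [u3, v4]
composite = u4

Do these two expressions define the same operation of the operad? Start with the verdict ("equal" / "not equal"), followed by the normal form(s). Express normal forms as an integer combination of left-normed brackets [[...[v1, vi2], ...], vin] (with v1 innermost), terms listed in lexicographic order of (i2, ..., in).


The first composite normalizes to [[[[v1, v2], v3], v5], v4] - [[[[v1, v2], v5], v3], v4]
The second composite normalizes to -[[[[v1, v2], v3], v5], v4]
Distinct normal forms: not equal.

not equal; the first gives [[[[v1, v2], v3], v5], v4] - [[[[v1, v2], v5], v3], v4] and the second -[[[[v1, v2], v3], v5], v4]


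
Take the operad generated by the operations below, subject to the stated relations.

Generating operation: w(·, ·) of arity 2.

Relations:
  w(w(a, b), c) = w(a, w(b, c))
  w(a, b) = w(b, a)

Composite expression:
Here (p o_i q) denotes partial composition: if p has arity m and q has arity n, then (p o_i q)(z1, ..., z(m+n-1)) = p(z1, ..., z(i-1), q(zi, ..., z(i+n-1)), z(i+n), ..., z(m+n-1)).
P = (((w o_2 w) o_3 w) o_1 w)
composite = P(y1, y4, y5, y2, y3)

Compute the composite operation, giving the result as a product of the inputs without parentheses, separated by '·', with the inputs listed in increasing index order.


y1 · y2 · y3 · y4 · y5

Both nesting and order wash out for w; what remains is which y's occur.
w(y1, y4) spells out as y1 · y4
w(y2, y3) spells out as y2 · y3
w(y5, w(y2, y3)) spells out as y5 · y2 · y3
w(w(y1, y4), w(y5, w(y2, y3))) spells out as y1 · y4 · y5 · y2 · y3
commutativity sorts the factors: y1 · y2 · y3 · y4 · y5


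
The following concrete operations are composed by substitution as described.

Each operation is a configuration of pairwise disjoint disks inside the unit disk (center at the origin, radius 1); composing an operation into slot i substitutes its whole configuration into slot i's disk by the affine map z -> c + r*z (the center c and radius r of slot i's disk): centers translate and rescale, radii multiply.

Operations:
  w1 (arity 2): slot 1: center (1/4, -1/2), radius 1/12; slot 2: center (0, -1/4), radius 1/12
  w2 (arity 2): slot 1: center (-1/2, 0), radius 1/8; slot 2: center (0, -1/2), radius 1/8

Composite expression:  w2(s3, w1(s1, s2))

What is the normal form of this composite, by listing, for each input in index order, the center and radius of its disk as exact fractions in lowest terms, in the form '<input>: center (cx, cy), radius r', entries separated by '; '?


Each s-disk chains the slot maps above it in w2; radii multiply.
for s3, the 1-step affine chain lands on center (-1/2, 0), radius 1/8
for s1, the 2-step affine chain lands on center (1/32, -9/16), radius 1/96
for s2, the 2-step affine chain lands on center (0, -17/32), radius 1/96

s1: center (1/32, -9/16), radius 1/96; s2: center (0, -17/32), radius 1/96; s3: center (-1/2, 0), radius 1/8


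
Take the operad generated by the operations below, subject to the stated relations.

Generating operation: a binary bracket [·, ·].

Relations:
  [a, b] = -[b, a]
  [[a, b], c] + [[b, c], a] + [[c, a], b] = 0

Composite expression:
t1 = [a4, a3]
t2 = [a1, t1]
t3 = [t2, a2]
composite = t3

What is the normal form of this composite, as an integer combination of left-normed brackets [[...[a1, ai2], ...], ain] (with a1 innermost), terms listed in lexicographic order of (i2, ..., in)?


-[[[a1, a3], a4], a2] + [[[a1, a4], a3], a2]

Antisymmetry and Jacobi reduce to a1-anchored left-normed brackets.
Composite bracket: [[a1, [a4, a3]], a2]
Under [a, b] = ab - ba we get 8 signed associative words (2^3 = 8).
Keep just the words that open with a1:
  word a1a3a4a2 has sign -1, contributing -[[[a1, a3], a4], a2]
  word a1a4a3a2 has sign +1, contributing +[[[a1, a4], a3], a2]


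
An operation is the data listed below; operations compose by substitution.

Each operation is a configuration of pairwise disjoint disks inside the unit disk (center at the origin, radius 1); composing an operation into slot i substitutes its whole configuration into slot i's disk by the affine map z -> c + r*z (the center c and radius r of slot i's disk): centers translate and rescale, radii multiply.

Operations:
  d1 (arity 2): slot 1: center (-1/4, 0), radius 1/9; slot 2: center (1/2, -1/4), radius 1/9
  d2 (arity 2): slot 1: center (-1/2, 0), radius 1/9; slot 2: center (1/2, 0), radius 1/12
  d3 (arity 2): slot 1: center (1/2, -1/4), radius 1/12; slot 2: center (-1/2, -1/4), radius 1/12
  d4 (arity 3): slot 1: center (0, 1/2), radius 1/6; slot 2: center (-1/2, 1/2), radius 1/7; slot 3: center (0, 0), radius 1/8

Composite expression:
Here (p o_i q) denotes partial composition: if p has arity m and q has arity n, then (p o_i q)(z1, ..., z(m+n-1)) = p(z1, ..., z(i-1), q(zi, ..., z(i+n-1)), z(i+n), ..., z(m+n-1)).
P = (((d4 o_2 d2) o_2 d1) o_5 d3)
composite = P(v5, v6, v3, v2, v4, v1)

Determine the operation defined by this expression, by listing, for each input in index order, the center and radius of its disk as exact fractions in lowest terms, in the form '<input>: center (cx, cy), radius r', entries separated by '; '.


v1: center (-1/16, -1/32), radius 1/96; v2: center (-3/7, 1/2), radius 1/84; v3: center (-71/126, 125/252), radius 1/567; v4: center (1/16, -1/32), radius 1/96; v5: center (0, 1/2), radius 1/6; v6: center (-145/252, 1/2), radius 1/567

Affine substitution under d4: radii multiply and v-centers shift.
tracing v5 down its 1-map path: center (0, 1/2), radius 1/6
tracing v6 down its 3-map path: center (-145/252, 1/2), radius 1/567
tracing v3 down its 3-map path: center (-71/126, 125/252), radius 1/567
tracing v2 down its 2-map path: center (-3/7, 1/2), radius 1/84
tracing v4 down its 2-map path: center (1/16, -1/32), radius 1/96
tracing v1 down its 2-map path: center (-1/16, -1/32), radius 1/96


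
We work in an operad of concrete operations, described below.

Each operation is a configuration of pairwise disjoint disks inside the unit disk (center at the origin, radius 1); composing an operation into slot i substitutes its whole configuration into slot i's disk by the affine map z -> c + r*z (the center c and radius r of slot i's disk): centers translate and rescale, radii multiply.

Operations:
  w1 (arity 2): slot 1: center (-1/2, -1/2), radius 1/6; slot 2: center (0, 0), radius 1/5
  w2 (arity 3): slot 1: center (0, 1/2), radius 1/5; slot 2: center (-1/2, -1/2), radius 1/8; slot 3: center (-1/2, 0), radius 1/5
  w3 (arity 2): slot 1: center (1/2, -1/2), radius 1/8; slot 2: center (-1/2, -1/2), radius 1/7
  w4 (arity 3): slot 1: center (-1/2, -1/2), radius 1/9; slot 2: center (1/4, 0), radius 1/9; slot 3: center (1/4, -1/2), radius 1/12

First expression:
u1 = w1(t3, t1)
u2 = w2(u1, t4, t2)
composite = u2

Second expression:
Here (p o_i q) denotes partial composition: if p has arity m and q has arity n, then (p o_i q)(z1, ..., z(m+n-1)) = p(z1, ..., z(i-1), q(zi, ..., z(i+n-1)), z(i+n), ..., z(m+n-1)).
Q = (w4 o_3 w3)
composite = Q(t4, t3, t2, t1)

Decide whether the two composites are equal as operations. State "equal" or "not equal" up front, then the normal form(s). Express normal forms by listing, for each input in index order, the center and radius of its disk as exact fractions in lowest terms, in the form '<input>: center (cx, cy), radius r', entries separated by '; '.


not equal; first: t1: center (0, 1/2), radius 1/25; t2: center (-1/2, 0), radius 1/5; t3: center (-1/10, 2/5), radius 1/30; t4: center (-1/2, -1/2), radius 1/8; second: t1: center (5/24, -13/24), radius 1/84; t2: center (7/24, -13/24), radius 1/96; t3: center (1/4, 0), radius 1/9; t4: center (-1/2, -1/2), radius 1/9


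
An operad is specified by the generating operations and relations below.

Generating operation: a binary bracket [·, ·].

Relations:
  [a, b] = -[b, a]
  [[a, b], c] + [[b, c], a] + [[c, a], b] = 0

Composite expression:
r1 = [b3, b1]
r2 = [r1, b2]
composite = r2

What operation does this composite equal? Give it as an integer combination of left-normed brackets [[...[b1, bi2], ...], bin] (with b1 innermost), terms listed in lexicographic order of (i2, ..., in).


-[[b1, b3], b2]


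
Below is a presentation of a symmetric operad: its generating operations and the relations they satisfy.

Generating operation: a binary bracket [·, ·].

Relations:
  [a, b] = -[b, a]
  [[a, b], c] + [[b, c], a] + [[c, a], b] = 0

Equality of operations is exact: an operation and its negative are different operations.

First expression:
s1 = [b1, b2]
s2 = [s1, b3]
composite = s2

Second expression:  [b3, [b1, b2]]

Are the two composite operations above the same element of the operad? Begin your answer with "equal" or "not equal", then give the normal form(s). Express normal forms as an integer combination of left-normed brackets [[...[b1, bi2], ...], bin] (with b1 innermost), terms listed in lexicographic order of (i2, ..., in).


not equal — first [[b1, b2], b3], second -[[b1, b2], b3]

The first expression, normalized: [[b1, b2], b3]
The second expression, normalized: -[[b1, b2], b3]
They disagree, so not equal.


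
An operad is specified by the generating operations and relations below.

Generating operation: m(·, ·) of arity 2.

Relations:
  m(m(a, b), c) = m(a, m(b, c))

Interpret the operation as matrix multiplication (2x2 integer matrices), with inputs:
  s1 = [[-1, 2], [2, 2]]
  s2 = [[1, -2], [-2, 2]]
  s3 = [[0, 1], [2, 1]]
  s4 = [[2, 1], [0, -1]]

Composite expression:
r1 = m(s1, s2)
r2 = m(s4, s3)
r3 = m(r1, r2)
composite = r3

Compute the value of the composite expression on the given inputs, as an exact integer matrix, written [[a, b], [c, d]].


[[-22, -21], [-4, -6]]

m(s1, s2) = [[-5, 6], [-2, 0]]
m(s4, s3) = [[2, 3], [-2, -1]]
m(m(s1, s2), m(s4, s3)) = [[-22, -21], [-4, -6]]


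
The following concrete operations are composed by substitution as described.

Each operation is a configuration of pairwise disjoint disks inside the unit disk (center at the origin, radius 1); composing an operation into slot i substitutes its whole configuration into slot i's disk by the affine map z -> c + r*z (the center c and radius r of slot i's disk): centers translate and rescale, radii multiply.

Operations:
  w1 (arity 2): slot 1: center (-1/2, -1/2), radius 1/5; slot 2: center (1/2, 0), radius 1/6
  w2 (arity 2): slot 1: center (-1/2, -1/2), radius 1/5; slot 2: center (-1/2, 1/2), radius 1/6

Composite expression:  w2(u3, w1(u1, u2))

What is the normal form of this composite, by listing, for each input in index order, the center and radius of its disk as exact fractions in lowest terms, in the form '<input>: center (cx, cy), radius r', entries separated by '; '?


u1: center (-7/12, 5/12), radius 1/30; u2: center (-5/12, 1/2), radius 1/36; u3: center (-1/2, -1/2), radius 1/5

Affine substitution under w2: radii multiply and u-centers shift.
input u3: composing its 1 substitution step yields center (-1/2, -1/2), radius 1/5
input u1: composing its 2 substitution steps yields center (-7/12, 5/12), radius 1/30
input u2: composing its 2 substitution steps yields center (-5/12, 1/2), radius 1/36


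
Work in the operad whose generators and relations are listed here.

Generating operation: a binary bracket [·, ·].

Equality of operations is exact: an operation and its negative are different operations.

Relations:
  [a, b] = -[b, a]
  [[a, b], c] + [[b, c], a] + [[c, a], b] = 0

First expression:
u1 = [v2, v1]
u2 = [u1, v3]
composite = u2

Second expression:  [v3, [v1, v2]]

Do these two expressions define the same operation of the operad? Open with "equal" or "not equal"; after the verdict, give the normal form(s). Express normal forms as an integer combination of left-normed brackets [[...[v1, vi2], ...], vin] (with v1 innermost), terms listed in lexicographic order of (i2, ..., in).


equal — both sides give -[[v1, v2], v3]

Normal form of the first expression: -[[v1, v2], v3]
Normal form of the second expression: -[[v1, v2], v3]
The forms coincide; equal.


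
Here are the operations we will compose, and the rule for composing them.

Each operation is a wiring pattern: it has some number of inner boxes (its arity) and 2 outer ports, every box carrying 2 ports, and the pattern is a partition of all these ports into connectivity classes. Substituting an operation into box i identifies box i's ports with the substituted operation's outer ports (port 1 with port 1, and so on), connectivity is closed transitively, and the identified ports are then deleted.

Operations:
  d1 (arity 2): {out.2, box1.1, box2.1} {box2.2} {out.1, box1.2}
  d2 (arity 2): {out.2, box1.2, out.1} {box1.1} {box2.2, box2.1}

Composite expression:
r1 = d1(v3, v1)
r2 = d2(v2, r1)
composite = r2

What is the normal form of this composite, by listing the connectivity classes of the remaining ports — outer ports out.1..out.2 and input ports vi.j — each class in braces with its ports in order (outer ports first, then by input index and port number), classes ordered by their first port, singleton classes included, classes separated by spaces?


{out.1, out.2, v2.2} {v1.1, v3.1, v3.2} {v1.2} {v2.1}

Two ports join when wires chain via d2-identified ports.
composing d1 on (v3, v1), with out.j its own outer ports: {out.1, v3.2} {out.2, v1.1, v3.1} {v1.2}
composing d2 on (v2, v3, v1), with out.j its own outer ports: {out.1, out.2, v2.2} {v1.1, v3.1, v3.2} {v1.2} {v2.1}
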